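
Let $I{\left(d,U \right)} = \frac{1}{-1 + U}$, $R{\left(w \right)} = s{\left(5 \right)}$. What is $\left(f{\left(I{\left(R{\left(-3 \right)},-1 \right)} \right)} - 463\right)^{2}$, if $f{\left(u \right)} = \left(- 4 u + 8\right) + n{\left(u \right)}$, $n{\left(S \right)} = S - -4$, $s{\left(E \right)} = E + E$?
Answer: $\frac{808201}{4} \approx 2.0205 \cdot 10^{5}$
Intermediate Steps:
$s{\left(E \right)} = 2 E$
$R{\left(w \right)} = 10$ ($R{\left(w \right)} = 2 \cdot 5 = 10$)
$n{\left(S \right)} = 4 + S$ ($n{\left(S \right)} = S + 4 = 4 + S$)
$f{\left(u \right)} = 12 - 3 u$ ($f{\left(u \right)} = \left(- 4 u + 8\right) + \left(4 + u\right) = \left(8 - 4 u\right) + \left(4 + u\right) = 12 - 3 u$)
$\left(f{\left(I{\left(R{\left(-3 \right)},-1 \right)} \right)} - 463\right)^{2} = \left(\left(12 - \frac{3}{-1 - 1}\right) - 463\right)^{2} = \left(\left(12 - \frac{3}{-2}\right) - 463\right)^{2} = \left(\left(12 - - \frac{3}{2}\right) - 463\right)^{2} = \left(\left(12 + \frac{3}{2}\right) - 463\right)^{2} = \left(\frac{27}{2} - 463\right)^{2} = \left(- \frac{899}{2}\right)^{2} = \frac{808201}{4}$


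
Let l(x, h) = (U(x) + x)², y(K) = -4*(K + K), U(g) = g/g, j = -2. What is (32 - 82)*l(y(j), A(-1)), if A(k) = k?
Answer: -14450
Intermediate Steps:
U(g) = 1
y(K) = -8*K
l(x, h) = (1 + x)²
(32 - 82)*l(y(j), A(-1)) = (32 - 82)*(1 - 8*(-2))² = -50*(1 + 16)² = -50*17² = -50*289 = -14450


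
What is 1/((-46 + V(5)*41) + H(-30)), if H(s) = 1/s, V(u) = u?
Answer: 30/4769 ≈ 0.0062906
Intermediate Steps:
1/((-46 + V(5)*41) + H(-30)) = 1/((-46 + 5*41) + 1/(-30)) = 1/((-46 + 205) - 1/30) = 1/(159 - 1/30) = 1/(4769/30) = 30/4769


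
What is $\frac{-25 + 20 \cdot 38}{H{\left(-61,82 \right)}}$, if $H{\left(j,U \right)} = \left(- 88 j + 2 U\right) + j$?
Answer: $\frac{735}{5471} \approx 0.13434$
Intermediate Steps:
$H{\left(j,U \right)} = - 87 j + 2 U$
$\frac{-25 + 20 \cdot 38}{H{\left(-61,82 \right)}} = \frac{-25 + 20 \cdot 38}{\left(-87\right) \left(-61\right) + 2 \cdot 82} = \frac{-25 + 760}{5307 + 164} = \frac{735}{5471}$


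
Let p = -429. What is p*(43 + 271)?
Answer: -134706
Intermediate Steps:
p*(43 + 271) = -429*(43 + 271) = -429*314 = -134706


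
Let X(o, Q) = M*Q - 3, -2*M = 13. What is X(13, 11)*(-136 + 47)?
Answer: 13261/2 ≈ 6630.5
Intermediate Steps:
M = -13/2 (M = -½*13 = -13/2 ≈ -6.5000)
X(o, Q) = -3 - 13*Q/2 (X(o, Q) = -13*Q/2 - 3 = -3 - 13*Q/2)
X(13, 11)*(-136 + 47) = (-3 - 13/2*11)*(-136 + 47) = (-3 - 143/2)*(-89) = -149/2*(-89) = 13261/2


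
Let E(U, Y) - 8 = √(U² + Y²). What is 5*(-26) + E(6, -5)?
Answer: -122 + √61 ≈ -114.19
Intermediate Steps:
E(U, Y) = 8 + √(U² + Y²)
5*(-26) + E(6, -5) = 5*(-26) + (8 + √(6² + (-5)²)) = -130 + (8 + √(36 + 25)) = -130 + (8 + √61) = -122 + √61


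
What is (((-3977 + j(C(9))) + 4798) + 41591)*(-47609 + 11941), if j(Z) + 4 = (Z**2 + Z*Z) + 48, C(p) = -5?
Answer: -1516104008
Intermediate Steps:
j(Z) = 44 + 2*Z**2 (j(Z) = -4 + ((Z**2 + Z*Z) + 48) = -4 + ((Z**2 + Z**2) + 48) = -4 + (2*Z**2 + 48) = -4 + (48 + 2*Z**2) = 44 + 2*Z**2)
(((-3977 + j(C(9))) + 4798) + 41591)*(-47609 + 11941) = (((-3977 + (44 + 2*(-5)**2)) + 4798) + 41591)*(-47609 + 11941) = (((-3977 + (44 + 2*25)) + 4798) + 41591)*(-35668) = (((-3977 + (44 + 50)) + 4798) + 41591)*(-35668) = (((-3977 + 94) + 4798) + 41591)*(-35668) = ((-3883 + 4798) + 41591)*(-35668) = (915 + 41591)*(-35668) = 42506*(-35668) = -1516104008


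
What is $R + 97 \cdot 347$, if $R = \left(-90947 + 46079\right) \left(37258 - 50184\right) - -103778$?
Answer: $580101205$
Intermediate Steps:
$R = 580067546$ ($R = \left(-44868\right) \left(-12926\right) + 103778 = 579963768 + 103778 = 580067546$)
$R + 97 \cdot 347 = 580067546 + 97 \cdot 347 = 580067546 + 33659 = 580101205$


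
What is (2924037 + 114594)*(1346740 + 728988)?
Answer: 6307371448368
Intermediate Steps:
(2924037 + 114594)*(1346740 + 728988) = 3038631*2075728 = 6307371448368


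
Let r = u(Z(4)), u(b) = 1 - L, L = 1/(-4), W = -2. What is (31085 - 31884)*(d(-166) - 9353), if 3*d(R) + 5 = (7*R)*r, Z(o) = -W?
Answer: 47167367/6 ≈ 7.8612e+6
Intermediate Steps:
L = -¼ ≈ -0.25000
Z(o) = 2 (Z(o) = -1*(-2) = 2)
u(b) = 5/4 (u(b) = 1 - 1*(-¼) = 1 + ¼ = 5/4)
r = 5/4 ≈ 1.2500
d(R) = -5/3 + 35*R/12 (d(R) = -5/3 + ((7*R)*(5/4))/3 = -5/3 + (35*R/4)/3 = -5/3 + 35*R/12)
(31085 - 31884)*(d(-166) - 9353) = (31085 - 31884)*((-5/3 + (35/12)*(-166)) - 9353) = -799*((-5/3 - 2905/6) - 9353) = -799*(-2915/6 - 9353) = -799*(-59033/6) = 47167367/6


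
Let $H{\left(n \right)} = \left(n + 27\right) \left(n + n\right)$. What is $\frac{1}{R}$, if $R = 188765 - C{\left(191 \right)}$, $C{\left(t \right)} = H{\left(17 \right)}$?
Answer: $\frac{1}{187269} \approx 5.3399 \cdot 10^{-6}$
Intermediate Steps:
$H{\left(n \right)} = 2 n \left(27 + n\right)$ ($H{\left(n \right)} = \left(27 + n\right) 2 n = 2 n \left(27 + n\right)$)
$C{\left(t \right)} = 1496$ ($C{\left(t \right)} = 2 \cdot 17 \left(27 + 17\right) = 2 \cdot 17 \cdot 44 = 1496$)
$R = 187269$ ($R = 188765 - 1496 = 187269$)
$\frac{1}{R} = \frac{1}{187269}$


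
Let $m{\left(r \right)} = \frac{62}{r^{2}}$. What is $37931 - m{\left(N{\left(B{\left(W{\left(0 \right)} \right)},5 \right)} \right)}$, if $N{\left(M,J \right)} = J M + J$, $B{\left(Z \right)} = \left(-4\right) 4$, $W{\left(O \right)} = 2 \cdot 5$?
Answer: $\frac{213361813}{5625} \approx 37931.0$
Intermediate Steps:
$W{\left(O \right)} = 10$
$B{\left(Z \right)} = -16$
$N{\left(M,J \right)} = J + J M$
$m{\left(r \right)} = \frac{62}{r^{2}}$
$37931 - m{\left(N{\left(B{\left(W{\left(0 \right)} \right)},5 \right)} \right)} = 37931 - \frac{62}{25 \left(1 - 16\right)^{2}} = 37931 - \frac{62}{5625} = \frac{213361813}{5625}$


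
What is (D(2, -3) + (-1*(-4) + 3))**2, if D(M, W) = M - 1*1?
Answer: 64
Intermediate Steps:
D(M, W) = -1 + M (D(M, W) = M - 1 = -1 + M)
(D(2, -3) + (-1*(-4) + 3))**2 = ((-1 + 2) + (-1*(-4) + 3))**2 = (1 + (4 + 3))**2 = (1 + 7)**2 = 8**2 = 64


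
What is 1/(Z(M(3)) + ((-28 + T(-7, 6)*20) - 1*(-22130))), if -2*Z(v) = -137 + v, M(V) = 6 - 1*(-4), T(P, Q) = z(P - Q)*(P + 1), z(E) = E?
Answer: 2/47451 ≈ 4.2149e-5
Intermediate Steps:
T(P, Q) = (1 + P)*(P - Q) (T(P, Q) = (P - Q)*(P + 1) = (P - Q)*(1 + P) = (1 + P)*(P - Q))
M(V) = 10 (M(V) = 6 + 4 = 10)
Z(v) = 137/2 - v/2 (Z(v) = -(-137 + v)/2 = 137/2 - v/2)
1/(Z(M(3)) + ((-28 + T(-7, 6)*20) - 1*(-22130))) = 1/((137/2 - ½*10) + ((-28 + ((1 - 7)*(-7 - 1*6))*20) - 1*(-22130))) = 1/((137/2 - 5) + ((-28 - 6*(-7 - 6)*20) + 22130)) = 1/(127/2 + ((-28 - 6*(-13)*20) + 22130)) = 1/(127/2 + ((-28 + 78*20) + 22130)) = 1/(127/2 + ((-28 + 1560) + 22130)) = 1/(127/2 + (1532 + 22130)) = 1/(127/2 + 23662) = 1/(47451/2) = 2/47451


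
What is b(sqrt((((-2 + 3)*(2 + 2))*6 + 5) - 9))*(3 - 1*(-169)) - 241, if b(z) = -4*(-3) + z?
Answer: 1823 + 344*sqrt(5) ≈ 2592.2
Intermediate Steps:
b(z) = 12 + z (b(z) = -2*(-6) + z = 12 + z)
b(sqrt((((-2 + 3)*(2 + 2))*6 + 5) - 9))*(3 - 1*(-169)) - 241 = (12 + sqrt((((-2 + 3)*(2 + 2))*6 + 5) - 9))*(3 - 1*(-169)) - 241 = (12 + sqrt(((1*4)*6 + 5) - 9))*(3 + 169) - 241 = (12 + sqrt((4*6 + 5) - 9))*172 - 241 = (12 + sqrt((24 + 5) - 9))*172 - 241 = (12 + sqrt(29 - 9))*172 - 241 = (12 + sqrt(20))*172 - 241 = (12 + 2*sqrt(5))*172 - 241 = (2064 + 344*sqrt(5)) - 241 = 1823 + 344*sqrt(5)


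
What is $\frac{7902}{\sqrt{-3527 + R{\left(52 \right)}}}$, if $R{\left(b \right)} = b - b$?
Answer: $- \frac{7902 i \sqrt{3527}}{3527} \approx - 133.06 i$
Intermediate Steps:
$R{\left(b \right)} = 0$
$\frac{7902}{\sqrt{-3527 + R{\left(52 \right)}}} = \frac{7902}{\sqrt{-3527 + 0}} = \frac{7902}{\sqrt{-3527}} = \frac{7902}{i \sqrt{3527}} = 7902 \left(- \frac{i \sqrt{3527}}{3527}\right) = - \frac{7902 i \sqrt{3527}}{3527}$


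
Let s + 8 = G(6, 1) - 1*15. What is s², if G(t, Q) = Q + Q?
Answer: 441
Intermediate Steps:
G(t, Q) = 2*Q
s = -21 (s = -8 + (2*1 - 1*15) = -8 + (2 - 15) = -8 - 13 = -21)
s² = (-21)² = 441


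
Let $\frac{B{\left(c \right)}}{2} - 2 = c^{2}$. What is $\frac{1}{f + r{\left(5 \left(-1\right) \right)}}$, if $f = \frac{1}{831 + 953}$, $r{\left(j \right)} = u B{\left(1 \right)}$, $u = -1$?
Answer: $- \frac{1784}{10703} \approx -0.16668$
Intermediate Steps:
$B{\left(c \right)} = 4 + 2 c^{2}$
$r{\left(j \right)} = -6$ ($r{\left(j \right)} = - (4 + 2 \cdot 1^{2}) = - (4 + 2 \cdot 1) = - (4 + 2) = \left(-1\right) 6 = -6$)
$f = \frac{1}{1784} \approx 0.00056054$
$\frac{1}{f + r{\left(5 \left(-1\right) \right)}} = \frac{1}{\frac{1}{1784} - 6} = \frac{1}{- \frac{10703}{1784}} = - \frac{1784}{10703}$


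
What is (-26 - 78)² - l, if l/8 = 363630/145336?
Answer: 196130642/18167 ≈ 10796.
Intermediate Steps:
l = 363630/18167 (l = 8*(363630/145336) = 8*(363630*(1/145336)) = 8*(181815/72668) = 363630/18167 ≈ 20.016)
(-26 - 78)² - l = (-26 - 78)² - 1*363630/18167 = (-104)² - 363630/18167 = 10816 - 363630/18167 = 196130642/18167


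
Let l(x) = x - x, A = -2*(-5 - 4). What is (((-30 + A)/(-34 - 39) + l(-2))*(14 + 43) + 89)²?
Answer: 51566761/5329 ≈ 9676.6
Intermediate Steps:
A = 18 (A = -2*(-9) = 18)
l(x) = 0
(((-30 + A)/(-34 - 39) + l(-2))*(14 + 43) + 89)² = (((-30 + 18)/(-34 - 39) + 0)*(14 + 43) + 89)² = ((-12/(-73) + 0)*57 + 89)² = ((-12*(-1/73) + 0)*57 + 89)² = ((12/73 + 0)*57 + 89)² = ((12/73)*57 + 89)² = (684/73 + 89)² = (7181/73)² = 51566761/5329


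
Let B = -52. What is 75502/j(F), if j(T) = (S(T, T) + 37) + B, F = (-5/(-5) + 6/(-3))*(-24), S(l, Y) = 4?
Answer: -75502/11 ≈ -6863.8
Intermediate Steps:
F = 24 (F = (-5*(-1/5) + 6*(-1/3))*(-24) = (1 - 2)*(-24) = -1*(-24) = 24)
j(T) = -11 (j(T) = (4 + 37) - 52 = 41 - 52 = -11)
75502/j(F) = 75502/(-11) = 75502*(-1/11) = -75502/11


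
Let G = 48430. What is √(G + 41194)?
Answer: 2*√22406 ≈ 299.37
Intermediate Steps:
√(G + 41194) = √(48430 + 41194) = √89624 = 2*√22406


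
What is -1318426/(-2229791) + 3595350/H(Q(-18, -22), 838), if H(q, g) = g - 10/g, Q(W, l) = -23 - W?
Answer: 1119845084295664/260972508849 ≈ 4291.0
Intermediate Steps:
H(q, g) = g - 10/g
-1318426/(-2229791) + 3595350/H(Q(-18, -22), 838) = -1318426/(-2229791) + 3595350/(838 - 10/838) = -1318426*(-1/2229791) + 3595350/(838 - 10*1/838) = 1318426/2229791 + 3595350/(838 - 5/419) = 1318426/2229791 + 3595350/(351117/419) = 1318426/2229791 + 3595350*(419/351117) = 1318426/2229791 + 502150550/117039 = 1119845084295664/260972508849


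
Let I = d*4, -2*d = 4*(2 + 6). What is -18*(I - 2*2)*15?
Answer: 18360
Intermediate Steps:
d = -16 (d = -2*(2 + 6) = -2*8 = -½*32 = -16)
I = -64 (I = -16*4 = -64)
-18*(I - 2*2)*15 = -18*(-64 - 2*2)*15 = -18*(-64 - 4)*15 = -18*(-68)*15 = 1224*15 = 18360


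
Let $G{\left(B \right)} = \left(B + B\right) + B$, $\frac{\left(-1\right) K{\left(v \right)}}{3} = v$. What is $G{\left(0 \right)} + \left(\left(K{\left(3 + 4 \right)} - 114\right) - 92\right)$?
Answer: $-227$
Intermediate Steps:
$K{\left(v \right)} = - 3 v$
$G{\left(B \right)} = 3 B$ ($G{\left(B \right)} = 2 B + B = 3 B$)
$G{\left(0 \right)} + \left(\left(K{\left(3 + 4 \right)} - 114\right) - 92\right) = 3 \cdot 0 - \left(206 + 3 \left(3 + 4\right)\right) = 0 - 227 = -227$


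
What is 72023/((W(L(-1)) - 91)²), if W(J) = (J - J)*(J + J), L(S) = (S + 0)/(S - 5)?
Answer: 10289/1183 ≈ 8.6974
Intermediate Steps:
L(S) = S/(-5 + S)
W(J) = 0 (W(J) = 0*(2*J) = 0)
72023/((W(L(-1)) - 91)²) = 72023/((0 - 91)²) = 72023/((-91)²) = 72023/8281 = 72023*(1/8281) = 10289/1183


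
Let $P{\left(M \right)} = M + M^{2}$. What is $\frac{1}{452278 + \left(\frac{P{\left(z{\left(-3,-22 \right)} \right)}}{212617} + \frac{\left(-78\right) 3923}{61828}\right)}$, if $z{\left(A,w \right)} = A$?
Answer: $\frac{505603226}{228670713573623} \approx 2.2111 \cdot 10^{-6}$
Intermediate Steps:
$\frac{1}{452278 + \left(\frac{P{\left(z{\left(-3,-22 \right)} \right)}}{212617} + \frac{\left(-78\right) 3923}{61828}\right)} = \frac{1}{452278 + \left(\frac{\left(-3\right) \left(1 - 3\right)}{212617} + \frac{\left(-78\right) 3923}{61828}\right)} = \frac{1}{452278 - \left(\frac{11769}{2378} - \left(-3\right) \left(-2\right) \frac{1}{212617}\right)} = \frac{1}{452278 + \left(6 \cdot \frac{1}{212617} - \frac{11769}{2378}\right)} = \frac{1}{452278 + \left(\frac{6}{212617} - \frac{11769}{2378}\right)} = \frac{1}{452278 - \frac{2502275205}{505603226}} = \frac{1}{\frac{228670713573623}{505603226}} = \frac{505603226}{228670713573623}$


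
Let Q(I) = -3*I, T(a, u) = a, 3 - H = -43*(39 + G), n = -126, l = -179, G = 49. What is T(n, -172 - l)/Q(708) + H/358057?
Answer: 421895/6035818 ≈ 0.069899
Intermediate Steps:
H = 3787 (H = 3 - (-43)*(39 + 49) = 3 - (-43)*88 = 3 - 1*(-3784) = 3 + 3784 = 3787)
T(n, -172 - l)/Q(708) + H/358057 = -126/((-3*708)) + 3787/358057 = -126/(-2124) + 3787*(1/358057) = -126*(-1/2124) + 541/51151 = 7/118 + 541/51151 = 421895/6035818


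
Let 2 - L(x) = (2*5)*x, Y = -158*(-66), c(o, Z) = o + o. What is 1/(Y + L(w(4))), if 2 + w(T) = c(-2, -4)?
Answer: 1/10490 ≈ 9.5329e-5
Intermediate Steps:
c(o, Z) = 2*o
Y = 10428
w(T) = -6 (w(T) = -2 + 2*(-2) = -2 - 4 = -6)
L(x) = 2 - 10*x (L(x) = 2 - 2*5*x = 2 - 10*x)
1/(Y + L(w(4))) = 1/(10428 + (2 - 10*(-6))) = 1/(10428 + (2 + 60)) = 1/(10428 + 62) = 1/10490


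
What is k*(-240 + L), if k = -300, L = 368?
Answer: -38400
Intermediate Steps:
k*(-240 + L) = -300*(-240 + 368) = -300*128 = -38400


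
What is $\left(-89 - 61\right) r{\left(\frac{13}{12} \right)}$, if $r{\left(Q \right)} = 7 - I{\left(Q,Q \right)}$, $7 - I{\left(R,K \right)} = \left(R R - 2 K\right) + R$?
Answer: $- \frac{325}{24} \approx -13.542$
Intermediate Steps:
$I{\left(R,K \right)} = 7 - R - R^{2} + 2 K$ ($I{\left(R,K \right)} = 7 - \left(\left(R R - 2 K\right) + R\right) = 7 - \left(\left(R^{2} - 2 K\right) + R\right) = 7 - \left(R + R^{2} - 2 K\right) = 7 - R - R^{2} + 2 K$)
$r{\left(Q \right)} = Q^{2} - Q$ ($r{\left(Q \right)} = 7 - \left(7 - Q - Q^{2} + 2 Q\right) = 7 - \left(7 + Q - Q^{2}\right) = Q^{2} - Q$)
$\left(-89 - 61\right) r{\left(\frac{13}{12} \right)} = \left(-89 - 61\right) \frac{13}{12} \left(-1 + \frac{13}{12}\right) = - 150 \cdot 13 \cdot \frac{1}{12} \left(-1 + 13 \cdot \frac{1}{12}\right) = - 150 \frac{13 \left(-1 + \frac{13}{12}\right)}{12} = - 150 \cdot \frac{13}{12} \cdot \frac{1}{12} = \left(-150\right) \frac{13}{144} = - \frac{325}{24}$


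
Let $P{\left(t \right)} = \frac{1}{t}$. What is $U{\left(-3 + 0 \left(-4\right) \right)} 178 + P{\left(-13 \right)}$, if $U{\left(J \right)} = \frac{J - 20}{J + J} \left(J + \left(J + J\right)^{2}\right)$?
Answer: $\frac{292720}{13} \approx 22517.0$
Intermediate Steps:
$U{\left(J \right)} = \frac{\left(-20 + J\right) \left(J + 4 J^{2}\right)}{2 J}$ ($U{\left(J \right)} = \frac{-20 + J}{2 J} \left(J + \left(2 J\right)^{2}\right) = \left(-20 + J\right) \frac{1}{2 J} \left(J + 4 J^{2}\right) = \frac{-20 + J}{2 J} \left(J + 4 J^{2}\right) = \frac{\left(-20 + J\right) \left(J + 4 J^{2}\right)}{2 J}$)
$U{\left(-3 + 0 \left(-4\right) \right)} 178 + P{\left(-13 \right)} = \left(-10 + 2 \left(-3 + 0 \left(-4\right)\right)^{2} - \frac{79 \left(-3 + 0 \left(-4\right)\right)}{2}\right) 178 + \frac{1}{-13} = \left(-10 + 2 \left(-3 + 0\right)^{2} - \frac{79 \left(-3 + 0\right)}{2}\right) 178 - \frac{1}{13} = \left(-10 + 2 \left(-3\right)^{2} - - \frac{237}{2}\right) 178 - \frac{1}{13} = \left(-10 + 2 \cdot 9 + \frac{237}{2}\right) 178 - \frac{1}{13} = \left(-10 + 18 + \frac{237}{2}\right) 178 - \frac{1}{13} = \frac{253}{2} \cdot 178 - \frac{1}{13} = 22517 - \frac{1}{13} = \frac{292720}{13}$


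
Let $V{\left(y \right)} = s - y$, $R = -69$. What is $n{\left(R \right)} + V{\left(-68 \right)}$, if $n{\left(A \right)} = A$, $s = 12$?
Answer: $11$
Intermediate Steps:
$V{\left(y \right)} = 12 - y$
$n{\left(R \right)} + V{\left(-68 \right)} = -69 + \left(12 - -68\right) = -69 + \left(12 + 68\right) = -69 + 80 = 11$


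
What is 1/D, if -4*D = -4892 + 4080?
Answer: 1/203 ≈ 0.0049261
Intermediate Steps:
D = 203 (D = -(-4892 + 4080)/4 = -1/4*(-812) = 203)
1/D = 1/203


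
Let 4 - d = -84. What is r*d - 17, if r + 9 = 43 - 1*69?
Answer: -3097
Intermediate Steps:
d = 88 (d = 4 - 1*(-84) = 4 + 84 = 88)
r = -35 (r = -9 + (43 - 1*69) = -9 + (43 - 69) = -9 - 26 = -35)
r*d - 17 = -35*88 - 17 = -3080 - 17 = -3097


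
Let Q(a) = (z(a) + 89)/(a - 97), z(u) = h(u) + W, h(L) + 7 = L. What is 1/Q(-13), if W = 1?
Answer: -11/7 ≈ -1.5714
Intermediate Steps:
h(L) = -7 + L
z(u) = -6 + u (z(u) = (-7 + u) + 1 = -6 + u)
Q(a) = (83 + a)/(-97 + a) (Q(a) = ((-6 + a) + 89)/(a - 97) = (83 + a)/(-97 + a))
1/Q(-13) = 1/((83 - 13)/(-97 - 13)) = 1/(70/(-110)) = 1/(-1/110*70) = 1/(-7/11) = -11/7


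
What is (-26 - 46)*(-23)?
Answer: 1656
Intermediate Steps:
(-26 - 46)*(-23) = -72*(-23) = 1656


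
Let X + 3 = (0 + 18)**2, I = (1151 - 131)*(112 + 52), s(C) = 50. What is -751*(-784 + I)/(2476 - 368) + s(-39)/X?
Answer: -10034312954/169167 ≈ -59316.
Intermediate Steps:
I = 167280 (I = 1020*164 = 167280)
X = 321 (X = -3 + (0 + 18)**2 = -3 + 18**2 = -3 + 324 = 321)
-751*(-784 + I)/(2476 - 368) + s(-39)/X = -751*(-784 + 167280)/(2476 - 368) + 50/321 = -751/(2108/166496) + 50*(1/321) = -751/(2108*(1/166496)) + 50/321 = -751/527/41624 + 50/321 = -751*41624/527 + 50/321 = -31259624/527 + 50/321 = -10034312954/169167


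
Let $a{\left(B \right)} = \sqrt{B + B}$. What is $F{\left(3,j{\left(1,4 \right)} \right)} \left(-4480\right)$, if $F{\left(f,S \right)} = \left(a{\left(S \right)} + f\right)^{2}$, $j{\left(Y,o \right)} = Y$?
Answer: $-49280 - 26880 \sqrt{2} \approx -87294.0$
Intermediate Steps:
$a{\left(B \right)} = \sqrt{2} \sqrt{B}$ ($a{\left(B \right)} = \sqrt{2 B} = \sqrt{2} \sqrt{B}$)
$F{\left(f,S \right)} = \left(f + \sqrt{2} \sqrt{S}\right)^{2}$ ($F{\left(f,S \right)} = \left(\sqrt{2} \sqrt{S} + f\right)^{2} = \left(f + \sqrt{2} \sqrt{S}\right)^{2}$)
$F{\left(3,j{\left(1,4 \right)} \right)} \left(-4480\right) = \left(3 + \sqrt{2} \sqrt{1}\right)^{2} \left(-4480\right) = \left(3 + \sqrt{2} \cdot 1\right)^{2} \left(-4480\right) = \left(3 + \sqrt{2}\right)^{2} \left(-4480\right) = - 4480 \left(3 + \sqrt{2}\right)^{2}$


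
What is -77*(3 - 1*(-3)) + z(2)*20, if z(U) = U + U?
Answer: -382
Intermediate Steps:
z(U) = 2*U
-77*(3 - 1*(-3)) + z(2)*20 = -77*(3 - 1*(-3)) + (2*2)*20 = -77*(3 + 3) + 4*20 = -77*6 + 80 = -462 + 80 = -382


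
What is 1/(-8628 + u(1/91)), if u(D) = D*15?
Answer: -91/785133 ≈ -0.00011590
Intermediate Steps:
u(D) = 15*D
1/(-8628 + u(1/91)) = 1/(-8628 + 15/91) = 1/(-785133/91) = -91/785133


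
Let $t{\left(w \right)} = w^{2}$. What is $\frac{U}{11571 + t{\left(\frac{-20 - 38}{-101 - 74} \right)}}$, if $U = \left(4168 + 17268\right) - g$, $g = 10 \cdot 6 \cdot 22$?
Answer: $\frac{616052500}{354365239} \approx 1.7385$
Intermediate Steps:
$g = 1320$ ($g = 60 \cdot 22 = 1320$)
$U = 20116$ ($U = \left(4168 + 17268\right) - 1320 = 21436 - 1320 = 20116$)
$\frac{U}{11571 + t{\left(\frac{-20 - 38}{-101 - 74} \right)}} = \frac{20116}{11571 + \left(\frac{-20 - 38}{-101 - 74}\right)^{2}} = \frac{20116}{11571 + \left(- \frac{58}{-175}\right)^{2}} = \frac{20116}{11571 + \left(\left(-58\right) \left(- \frac{1}{175}\right)\right)^{2}} = \frac{20116}{11571 + \left(\frac{58}{175}\right)^{2}} = \frac{20116}{11571 + \frac{3364}{30625}} = \frac{20116}{\frac{354365239}{30625}} = 20116 \cdot \frac{30625}{354365239} = \frac{616052500}{354365239}$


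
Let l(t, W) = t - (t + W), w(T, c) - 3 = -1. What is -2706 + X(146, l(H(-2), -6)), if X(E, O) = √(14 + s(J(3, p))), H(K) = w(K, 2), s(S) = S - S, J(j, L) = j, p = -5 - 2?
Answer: -2706 + √14 ≈ -2702.3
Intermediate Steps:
p = -7
w(T, c) = 2 (w(T, c) = 3 - 1 = 2)
s(S) = 0
H(K) = 2
l(t, W) = -W (l(t, W) = t - (W + t) = t + (-W - t) = -W)
X(E, O) = √14 (X(E, O) = √(14 + 0) = √14)
-2706 + X(146, l(H(-2), -6)) = -2706 + √14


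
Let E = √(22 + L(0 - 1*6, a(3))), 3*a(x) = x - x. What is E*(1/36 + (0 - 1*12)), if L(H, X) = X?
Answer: -431*√22/36 ≈ -56.155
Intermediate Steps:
a(x) = 0 (a(x) = (x - x)/3 = (⅓)*0 = 0)
E = √22 (E = √(22 + 0) = √22 ≈ 4.6904)
E*(1/36 + (0 - 1*12)) = √22*(1/36 + (0 - 1*12)) = √22*(1/36 + (0 - 12)) = √22*(1/36 - 12) = √22*(-431/36) = -431*√22/36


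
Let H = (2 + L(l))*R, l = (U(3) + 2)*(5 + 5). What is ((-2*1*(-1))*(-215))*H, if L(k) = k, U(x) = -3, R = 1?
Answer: 3440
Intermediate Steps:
l = -10 (l = (-3 + 2)*(5 + 5) = -1*10 = -10)
H = -8 (H = (2 - 10)*1 = -8*1 = -8)
((-2*1*(-1))*(-215))*H = ((-2*1*(-1))*(-215))*(-8) = (-2*(-1)*(-215))*(-8) = (2*(-215))*(-8) = -430*(-8) = 3440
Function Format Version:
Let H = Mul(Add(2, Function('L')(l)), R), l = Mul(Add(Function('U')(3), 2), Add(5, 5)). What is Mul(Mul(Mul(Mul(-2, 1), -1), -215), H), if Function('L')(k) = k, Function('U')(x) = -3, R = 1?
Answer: 3440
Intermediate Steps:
l = -10 (l = Mul(Add(-3, 2), Add(5, 5)) = Mul(-1, 10) = -10)
H = -8 (H = Mul(Add(2, -10), 1) = Mul(-8, 1) = -8)
Mul(Mul(Mul(Mul(-2, 1), -1), -215), H) = Mul(Mul(Mul(Mul(-2, 1), -1), -215), -8) = Mul(Mul(Mul(-2, -1), -215), -8) = Mul(Mul(2, -215), -8) = Mul(-430, -8) = 3440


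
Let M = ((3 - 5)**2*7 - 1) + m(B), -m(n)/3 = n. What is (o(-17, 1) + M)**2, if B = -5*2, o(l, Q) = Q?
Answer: 3364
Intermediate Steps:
B = -10
m(n) = -3*n
M = 57 (M = ((3 - 5)**2*7 - 1) - 3*(-10) = ((-2)**2*7 - 1) + 30 = (4*7 - 1) + 30 = (28 - 1) + 30 = 27 + 30 = 57)
(o(-17, 1) + M)**2 = (1 + 57)**2 = 58**2 = 3364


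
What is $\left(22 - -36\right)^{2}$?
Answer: $3364$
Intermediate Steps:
$\left(22 - -36\right)^{2} = \left(22 + 36\right)^{2} = 58^{2} = 3364$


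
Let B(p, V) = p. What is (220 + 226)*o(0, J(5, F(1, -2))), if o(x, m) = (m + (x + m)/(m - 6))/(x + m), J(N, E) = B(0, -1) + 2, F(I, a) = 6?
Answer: 669/2 ≈ 334.50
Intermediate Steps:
J(N, E) = 2 (J(N, E) = 0 + 2 = 2)
o(x, m) = (m + (m + x)/(-6 + m))/(m + x)
(220 + 226)*o(0, J(5, F(1, -2))) = (220 + 226)*((0 + 2**2 - 5*2)/(2**2 - 6*2 - 6*0 + 2*0)) = 446*((0 + 4 - 10)/(4 - 12 + 0 + 0)) = 446*(-6/(-8)) = 446*(-1/8*(-6)) = 446*(3/4) = 669/2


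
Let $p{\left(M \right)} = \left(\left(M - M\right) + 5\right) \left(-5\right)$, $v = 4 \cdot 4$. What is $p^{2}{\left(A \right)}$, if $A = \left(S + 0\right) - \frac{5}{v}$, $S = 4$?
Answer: $625$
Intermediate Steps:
$v = 16$
$A = \frac{59}{16}$ ($A = \left(4 + 0\right) - \frac{5}{16} = 4 - \frac{5}{16} = \frac{59}{16} \approx 3.6875$)
$p{\left(M \right)} = -25$ ($p{\left(M \right)} = \left(0 + 5\right) \left(-5\right) = 5 \left(-5\right) = -25$)
$p^{2}{\left(A \right)} = \left(-25\right)^{2} = 625$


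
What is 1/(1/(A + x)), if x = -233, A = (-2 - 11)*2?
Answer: -259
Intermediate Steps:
A = -26 (A = -13*2 = -26)
1/(1/(A + x)) = 1/(1/(-26 - 233)) = 1/(1/(-259)) = 1/(-1/259) = -259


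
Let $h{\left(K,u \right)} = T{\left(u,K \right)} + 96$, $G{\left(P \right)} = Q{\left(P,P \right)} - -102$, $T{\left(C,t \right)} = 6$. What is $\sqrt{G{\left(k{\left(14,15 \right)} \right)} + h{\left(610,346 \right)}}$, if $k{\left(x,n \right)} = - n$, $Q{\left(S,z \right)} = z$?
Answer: $3 \sqrt{21} \approx 13.748$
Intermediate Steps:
$G{\left(P \right)} = 102 + P$ ($G{\left(P \right)} = P - -102 = P + 102 = 102 + P$)
$h{\left(K,u \right)} = 102$ ($h{\left(K,u \right)} = 6 + 96 = 102$)
$\sqrt{G{\left(k{\left(14,15 \right)} \right)} + h{\left(610,346 \right)}} = \sqrt{\left(102 - 15\right) + 102} = \sqrt{87 + 102} = \sqrt{189} = 3 \sqrt{21}$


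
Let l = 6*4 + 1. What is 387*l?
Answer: 9675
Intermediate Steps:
l = 25 (l = 24 + 1 = 25)
387*l = 387*25 = 9675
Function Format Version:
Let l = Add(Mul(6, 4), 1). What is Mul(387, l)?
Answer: 9675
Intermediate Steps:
l = 25 (l = Add(24, 1) = 25)
Mul(387, l) = Mul(387, 25) = 9675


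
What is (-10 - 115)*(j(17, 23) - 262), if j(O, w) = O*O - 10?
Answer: -2125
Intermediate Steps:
j(O, w) = -10 + O² (j(O, w) = O² - 10 = -10 + O²)
(-10 - 115)*(j(17, 23) - 262) = (-10 - 115)*((-10 + 17²) - 262) = -125*((-10 + 289) - 262) = -125*(279 - 262) = -125*17 = -2125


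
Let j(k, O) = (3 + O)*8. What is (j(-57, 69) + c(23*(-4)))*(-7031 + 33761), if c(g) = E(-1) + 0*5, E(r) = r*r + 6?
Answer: 15583590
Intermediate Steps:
E(r) = 6 + r² (E(r) = r² + 6 = 6 + r²)
c(g) = 7 (c(g) = (6 + (-1)²) + 0*5 = (6 + 1) + 0 = 7 + 0 = 7)
j(k, O) = 24 + 8*O
(j(-57, 69) + c(23*(-4)))*(-7031 + 33761) = ((24 + 8*69) + 7)*(-7031 + 33761) = ((24 + 552) + 7)*26730 = (576 + 7)*26730 = 583*26730 = 15583590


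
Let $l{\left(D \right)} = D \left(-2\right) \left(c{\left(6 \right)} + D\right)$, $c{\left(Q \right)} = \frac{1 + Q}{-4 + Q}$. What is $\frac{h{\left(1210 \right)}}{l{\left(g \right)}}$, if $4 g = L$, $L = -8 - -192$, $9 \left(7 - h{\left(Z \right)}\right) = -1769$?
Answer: $- \frac{916}{20493} \approx -0.044698$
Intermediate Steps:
$h{\left(Z \right)} = \frac{1832}{9}$ ($h{\left(Z \right)} = 7 - - \frac{1769}{9} = 7 + \frac{1769}{9} = \frac{1832}{9}$)
$c{\left(Q \right)} = \frac{1 + Q}{-4 + Q}$
$L = 184$ ($L = -8 + 192 = 184$)
$g = 46$ ($g = \frac{1}{4} \cdot 184 = 46$)
$l{\left(D \right)} = - 2 D \left(\frac{7}{2} + D\right)$ ($l{\left(D \right)} = D \left(-2\right) \left(\frac{1 + 6}{-4 + 6} + D\right) = - 2 D \left(\frac{1}{2} \cdot 7 + D\right) = - 2 D \left(\frac{7}{2} + D\right)$)
$\frac{h{\left(1210 \right)}}{l{\left(g \right)}} = \frac{1832}{9 \left(\left(-1\right) 46 \left(7 + 2 \cdot 46\right)\right)} = \frac{1832}{9 \left(\left(-1\right) 46 \left(7 + 92\right)\right)} = \frac{1832}{9 \left(\left(-1\right) 46 \cdot 99\right)} = \frac{1832}{9 \left(-4554\right)} = \frac{1832}{9} \left(- \frac{1}{4554}\right) = - \frac{916}{20493}$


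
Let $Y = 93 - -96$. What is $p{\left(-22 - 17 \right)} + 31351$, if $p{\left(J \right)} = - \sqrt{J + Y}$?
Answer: $31351 - 5 \sqrt{6} \approx 31339.0$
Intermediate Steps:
$Y = 189$ ($Y = 93 + 96 = 189$)
$p{\left(J \right)} = - \sqrt{189 + J}$ ($p{\left(J \right)} = - \sqrt{J + 189} = - \sqrt{189 + J}$)
$p{\left(-22 - 17 \right)} + 31351 = - \sqrt{189 - 39} + 31351 = - \sqrt{150} + 31351 = - 5 \sqrt{6} + 31351 = 31351 - 5 \sqrt{6}$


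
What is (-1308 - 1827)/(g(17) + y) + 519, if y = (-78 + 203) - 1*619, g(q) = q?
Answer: 83566/159 ≈ 525.57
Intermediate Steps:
y = -494 (y = 125 - 619 = -494)
(-1308 - 1827)/(g(17) + y) + 519 = (-1308 - 1827)/(17 - 494) + 519 = -3135/(-477) + 519 = -3135*(-1/477) + 519 = 1045/159 + 519 = 83566/159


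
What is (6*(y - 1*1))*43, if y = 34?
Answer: 8514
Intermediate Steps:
(6*(y - 1*1))*43 = (6*(34 - 1*1))*43 = (6*(34 - 1))*43 = (6*33)*43 = 198*43 = 8514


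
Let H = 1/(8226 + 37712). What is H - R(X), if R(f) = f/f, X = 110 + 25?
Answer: -45937/45938 ≈ -0.99998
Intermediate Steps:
H = 1/45938 ≈ 2.1768e-5
X = 135
R(f) = 1
H - R(X) = 1/45938 - 1*1 = 1/45938 - 1 = -45937/45938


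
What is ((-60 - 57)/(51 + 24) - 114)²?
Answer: 8346321/625 ≈ 13354.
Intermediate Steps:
((-60 - 57)/(51 + 24) - 114)² = (-117/75 - 114)² = (-117*1/75 - 114)² = (-39/25 - 114)² = (-2889/25)² = 8346321/625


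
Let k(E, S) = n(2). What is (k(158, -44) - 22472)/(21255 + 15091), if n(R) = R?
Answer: -11235/18173 ≈ -0.61823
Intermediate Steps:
k(E, S) = 2
(k(158, -44) - 22472)/(21255 + 15091) = (2 - 22472)/(21255 + 15091) = -22470/36346 = -22470*1/36346 = -11235/18173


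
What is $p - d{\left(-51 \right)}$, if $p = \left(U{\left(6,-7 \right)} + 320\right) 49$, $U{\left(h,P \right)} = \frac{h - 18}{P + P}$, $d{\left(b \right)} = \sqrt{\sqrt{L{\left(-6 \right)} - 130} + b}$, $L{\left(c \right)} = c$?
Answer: $15722 - \sqrt{-51 + 2 i \sqrt{34}} \approx 15721.0 - 7.1874 i$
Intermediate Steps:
$d{\left(b \right)} = \sqrt{b + 2 i \sqrt{34}}$ ($d{\left(b \right)} = \sqrt{\sqrt{-6 - 130} + b} = \sqrt{\sqrt{-136} + b} = \sqrt{2 i \sqrt{34} + b} = \sqrt{b + 2 i \sqrt{34}}$)
$U{\left(h,P \right)} = \frac{-18 + h}{2 P}$
$p = 15722$ ($p = \left(\frac{-18 + 6}{2 \left(-7\right)} + 320\right) 49 = \left(\frac{1}{2} \left(- \frac{1}{7}\right) \left(-12\right) + 320\right) 49 = \left(\frac{6}{7} + 320\right) 49 = \frac{2246}{7} \cdot 49 = 15722$)
$p - d{\left(-51 \right)} = 15722 - \sqrt{-51 + 2 i \sqrt{34}}$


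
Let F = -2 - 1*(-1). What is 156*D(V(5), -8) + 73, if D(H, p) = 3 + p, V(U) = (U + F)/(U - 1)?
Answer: -707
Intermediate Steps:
F = -1 (F = -2 + 1 = -1)
V(U) = 1 (V(U) = (U - 1)/(U - 1) = (-1 + U)/(-1 + U) = 1)
156*D(V(5), -8) + 73 = 156*(3 - 8) + 73 = 156*(-5) + 73 = -780 + 73 = -707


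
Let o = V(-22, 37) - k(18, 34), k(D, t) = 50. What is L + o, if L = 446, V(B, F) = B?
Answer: 374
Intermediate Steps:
o = -72 (o = -22 - 1*50 = -22 - 50 = -72)
L + o = 446 - 72 = 374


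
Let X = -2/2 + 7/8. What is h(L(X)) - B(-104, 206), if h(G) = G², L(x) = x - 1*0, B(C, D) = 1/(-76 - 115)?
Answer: 255/12224 ≈ 0.020861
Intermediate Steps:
B(C, D) = -1/191 (B(C, D) = 1/(-191) = -1/191)
X = -⅛ (X = -2*½ + 7*(⅛) = -1 + 7/8 = -⅛ ≈ -0.12500)
L(x) = x (L(x) = x + 0 = x)
h(L(X)) - B(-104, 206) = (-⅛)² - 1*(-1/191) = 1/64 + 1/191 = 255/12224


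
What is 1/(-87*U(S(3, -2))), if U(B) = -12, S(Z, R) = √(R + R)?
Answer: 1/1044 ≈ 0.00095785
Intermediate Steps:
S(Z, R) = √2*√R (S(Z, R) = √(2*R) = √2*√R)
1/(-87*U(S(3, -2))) = 1/(-87*(-12)) = 1/1044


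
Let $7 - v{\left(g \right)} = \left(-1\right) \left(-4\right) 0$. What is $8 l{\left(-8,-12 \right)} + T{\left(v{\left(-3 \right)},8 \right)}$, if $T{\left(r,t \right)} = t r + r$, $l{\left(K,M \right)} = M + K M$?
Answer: $735$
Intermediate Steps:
$v{\left(g \right)} = 7$ ($v{\left(g \right)} = 7 - \left(-1\right) \left(-4\right) 0 = 7 - 4 \cdot 0 = 7 - 0 = 7 + 0 = 7$)
$T{\left(r,t \right)} = r + r t$ ($T{\left(r,t \right)} = r t + r = r + r t$)
$8 l{\left(-8,-12 \right)} + T{\left(v{\left(-3 \right)},8 \right)} = 8 \left(- 12 \left(1 - 8\right)\right) + 7 \left(1 + 8\right) = 8 \left(\left(-12\right) \left(-7\right)\right) + 7 \cdot 9 = 8 \cdot 84 + 63 = 672 + 63 = 735$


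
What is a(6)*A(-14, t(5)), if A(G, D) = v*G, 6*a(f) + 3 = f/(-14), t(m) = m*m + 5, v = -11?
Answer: -88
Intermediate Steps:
t(m) = 5 + m² (t(m) = m² + 5 = 5 + m²)
a(f) = -½ - f/84 (a(f) = -½ + (f/(-14))/6 = -½ + (f*(-1/14))/6 = -½ + (-f/14)/6 = -½ - f/84)
A(G, D) = -11*G
a(6)*A(-14, t(5)) = (-½ - 1/84*6)*(-11*(-14)) = (-½ - 1/14)*154 = -4/7*154 = -88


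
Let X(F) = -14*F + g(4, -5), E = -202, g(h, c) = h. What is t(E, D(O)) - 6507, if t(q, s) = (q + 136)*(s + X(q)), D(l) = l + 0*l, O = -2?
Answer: -193287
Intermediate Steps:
D(l) = l (D(l) = l + 0 = l)
X(F) = 4 - 14*F (X(F) = -14*F + 4 = 4 - 14*F)
t(q, s) = (136 + q)*(4 + s - 14*q) (t(q, s) = (q + 136)*(s + (4 - 14*q)) = (136 + q)*(4 + s - 14*q))
t(E, D(O)) - 6507 = (544 - 1900*(-202) - 14*(-202)**2 + 136*(-2) - 202*(-2)) - 6507 = (544 + 383800 - 14*40804 - 272 + 404) - 6507 = (544 + 383800 - 571256 - 272 + 404) - 6507 = -186780 - 6507 = -193287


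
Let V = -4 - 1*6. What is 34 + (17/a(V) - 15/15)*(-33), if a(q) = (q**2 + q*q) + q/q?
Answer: 4302/67 ≈ 64.209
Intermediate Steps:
V = -10 (V = -4 - 6 = -10)
a(q) = 1 + 2*q**2 (a(q) = (q**2 + q**2) + 1 = 2*q**2 + 1 = 1 + 2*q**2)
34 + (17/a(V) - 15/15)*(-33) = 34 + (17/(1 + 2*(-10)**2) - 15/15)*(-33) = 34 + (17/(1 + 2*100) - 15*1/15)*(-33) = 34 + (17/(1 + 200) - 1)*(-33) = 34 + (17/201 - 1)*(-33) = 34 - 184/201*(-33) = 34 + 2024/67 = 4302/67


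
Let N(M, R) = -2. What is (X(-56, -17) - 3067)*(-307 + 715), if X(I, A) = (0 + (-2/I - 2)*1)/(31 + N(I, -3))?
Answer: -254026818/203 ≈ -1.2514e+6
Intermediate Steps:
X(I, A) = -2/29 - 2/(29*I) (X(I, A) = (0 + (-2/I - 2)*1)/(31 - 2) = (0 + (-2 - 2/I)*1)/29 = (0 + (-2 - 2/I))*(1/29) = (-2 - 2/I)*(1/29) = -2/29 - 2/(29*I))
(X(-56, -17) - 3067)*(-307 + 715) = ((2/29)*(-1 - 1*(-56))/(-56) - 3067)*(-307 + 715) = ((2/29)*(-1/56)*(-1 + 56) - 3067)*408 = ((2/29)*(-1/56)*55 - 3067)*408 = (-55/812 - 3067)*408 = -2490459/812*408 = -254026818/203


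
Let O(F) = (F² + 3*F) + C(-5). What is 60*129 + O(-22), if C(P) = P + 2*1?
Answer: 8155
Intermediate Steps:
C(P) = 2 + P (C(P) = P + 2 = 2 + P)
O(F) = -3 + F² + 3*F (O(F) = (F² + 3*F) + (2 - 5) = (F² + 3*F) - 3 = -3 + F² + 3*F)
60*129 + O(-22) = 60*129 + (-3 + (-22)² + 3*(-22)) = 7740 + (-3 + 484 - 66) = 7740 + 415 = 8155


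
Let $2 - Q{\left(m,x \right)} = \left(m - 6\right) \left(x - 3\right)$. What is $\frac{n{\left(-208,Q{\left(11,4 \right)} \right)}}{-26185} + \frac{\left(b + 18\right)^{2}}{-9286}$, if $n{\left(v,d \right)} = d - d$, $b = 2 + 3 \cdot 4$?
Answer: $- \frac{512}{4643} \approx -0.11027$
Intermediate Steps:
$b = 14$ ($b = 2 + 12 = 14$)
$Q{\left(m,x \right)} = 2 - \left(-6 + m\right) \left(-3 + x\right)$ ($Q{\left(m,x \right)} = 2 - \left(m - 6\right) \left(x - 3\right) = 2 - \left(-6 + m\right) \left(-3 + x\right)$)
$n{\left(v,d \right)} = 0$
$\frac{n{\left(-208,Q{\left(11,4 \right)} \right)}}{-26185} + \frac{\left(b + 18\right)^{2}}{-9286} = \frac{0}{-26185} + \frac{\left(14 + 18\right)^{2}}{-9286} = 0 \left(- \frac{1}{26185}\right) + 32^{2} \left(- \frac{1}{9286}\right) = 0 + 1024 \left(- \frac{1}{9286}\right) = 0 - \frac{512}{4643} = - \frac{512}{4643}$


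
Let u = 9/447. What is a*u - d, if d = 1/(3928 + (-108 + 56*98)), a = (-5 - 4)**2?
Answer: 2261695/1386892 ≈ 1.6308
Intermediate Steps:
a = 81 (a = (-9)**2 = 81)
u = 3/149 (u = 9*(1/447) = 3/149 ≈ 0.020134)
d = 1/9308 (d = 1/(3928 + (-108 + 5488)) = 1/(3928 + 5380) = 1/9308 ≈ 0.00010743)
a*u - d = 81*(3/149) - 1*1/9308 = 243/149 - 1/9308 = 2261695/1386892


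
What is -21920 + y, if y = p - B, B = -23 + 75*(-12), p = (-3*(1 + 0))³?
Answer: -21024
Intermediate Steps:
p = -27 (p = (-3*1)³ = (-3)³ = -27)
B = -923 (B = -23 - 900 = -923)
y = 896 (y = -27 - 1*(-923) = -27 + 923 = 896)
-21920 + y = -21920 + 896 = -21024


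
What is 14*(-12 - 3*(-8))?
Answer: 168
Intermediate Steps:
14*(-12 - 3*(-8)) = 14*(-12 + 24) = 14*12 = 168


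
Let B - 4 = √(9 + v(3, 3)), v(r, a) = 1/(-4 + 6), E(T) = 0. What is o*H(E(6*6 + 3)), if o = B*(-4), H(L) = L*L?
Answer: 0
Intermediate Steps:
v(r, a) = ½ (v(r, a) = 1/2 = ½)
H(L) = L²
B = 4 + √38/2 (B = 4 + √(9 + ½) = 4 + √(19/2) = 4 + √38/2 ≈ 7.0822)
o = -16 - 2*√38 (o = (4 + √38/2)*(-4) = -16 - 2*√38 ≈ -28.329)
o*H(E(6*6 + 3)) = (-16 - 2*√38)*0² = (-16 - 2*√38)*0 = 0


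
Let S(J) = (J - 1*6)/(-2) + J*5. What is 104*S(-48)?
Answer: -22152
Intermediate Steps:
S(J) = 3 + 9*J/2 (S(J) = (J - 6)*(-½) + 5*J = (-6 + J)*(-½) + 5*J = (3 - J/2) + 5*J = 3 + 9*J/2)
104*S(-48) = 104*(3 + (9/2)*(-48)) = 104*(3 - 216) = 104*(-213) = -22152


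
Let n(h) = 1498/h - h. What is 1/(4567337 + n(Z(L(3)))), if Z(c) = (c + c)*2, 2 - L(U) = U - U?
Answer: 4/18270065 ≈ 2.1894e-7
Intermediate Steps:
L(U) = 2 (L(U) = 2 - (U - U) = 2 - 1*0 = 2 + 0 = 2)
Z(c) = 4*c (Z(c) = (2*c)*2 = 4*c)
n(h) = -h + 1498/h
1/(4567337 + n(Z(L(3)))) = 1/(4567337 + (-4*2 + 1498/((4*2)))) = 1/(4567337 + (-1*8 + 1498/8)) = 1/(4567337 + (-8 + 1498*(⅛))) = 1/(4567337 + (-8 + 749/4)) = 1/(4567337 + 717/4) = 1/(18270065/4) = 4/18270065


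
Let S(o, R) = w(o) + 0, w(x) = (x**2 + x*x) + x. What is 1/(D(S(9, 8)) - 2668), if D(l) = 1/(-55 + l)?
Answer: -116/309487 ≈ -0.00037481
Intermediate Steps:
w(x) = x + 2*x**2 (w(x) = (x**2 + x**2) + x = 2*x**2 + x = x + 2*x**2)
S(o, R) = o*(1 + 2*o) (S(o, R) = o*(1 + 2*o) + 0 = o*(1 + 2*o))
1/(D(S(9, 8)) - 2668) = 1/(1/(-55 + 9*(1 + 2*9)) - 2668) = 1/(1/(-55 + 9*(1 + 18)) - 2668) = 1/(1/(-55 + 9*19) - 2668) = 1/(1/(-55 + 171) - 2668) = 1/(1/116 - 2668) = 1/(-309487/116) = -116/309487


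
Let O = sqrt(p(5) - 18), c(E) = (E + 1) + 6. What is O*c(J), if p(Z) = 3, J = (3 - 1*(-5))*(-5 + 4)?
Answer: -I*sqrt(15) ≈ -3.873*I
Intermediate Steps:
J = -8 (J = (3 + 5)*(-1) = 8*(-1) = -8)
c(E) = 7 + E (c(E) = (1 + E) + 6 = 7 + E)
O = I*sqrt(15) (O = sqrt(3 - 18) = sqrt(-15) = I*sqrt(15) ≈ 3.873*I)
O*c(J) = (I*sqrt(15))*(7 - 8) = (I*sqrt(15))*(-1) = -I*sqrt(15)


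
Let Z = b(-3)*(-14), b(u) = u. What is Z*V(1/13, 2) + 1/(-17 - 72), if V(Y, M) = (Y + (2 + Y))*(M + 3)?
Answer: 523307/1157 ≈ 452.30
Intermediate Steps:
V(Y, M) = (2 + 2*Y)*(3 + M)
Z = 42 (Z = -3*(-14) = 42)
Z*V(1/13, 2) + 1/(-17 - 72) = 42*(6 + 2*2 + 6/13 + 2*2/13) + 1/(-17 - 72) = 42*(6 + 4 + 6*(1/13) + 2*2*(1/13)) + 1/(-89) = 42*(6 + 4 + 6/13 + 4/13) - 1/89 = 42*(140/13) - 1/89 = 5880/13 - 1/89 = 523307/1157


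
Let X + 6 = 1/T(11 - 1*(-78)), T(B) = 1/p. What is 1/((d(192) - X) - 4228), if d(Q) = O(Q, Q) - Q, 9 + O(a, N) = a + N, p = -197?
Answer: -1/3842 ≈ -0.00026028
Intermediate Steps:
O(a, N) = -9 + N + a (O(a, N) = -9 + (a + N) = -9 + (N + a) = -9 + N + a)
T(B) = -1/197 (T(B) = 1/(-197) = -1/197)
X = -203 (X = -6 + 1/(-1/197) = -6 - 197 = -203)
d(Q) = -9 + Q (d(Q) = (-9 + Q + Q) - Q = (-9 + 2*Q) - Q = -9 + Q)
1/((d(192) - X) - 4228) = 1/(((-9 + 192) - 1*(-203)) - 4228) = 1/((183 + 203) - 4228) = 1/(386 - 4228) = 1/(-3842) = -1/3842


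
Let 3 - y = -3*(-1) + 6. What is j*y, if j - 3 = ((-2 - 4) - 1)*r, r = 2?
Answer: 66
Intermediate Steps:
y = -6 (y = 3 - (-3*(-1) + 6) = 3 - (3 + 6) = 3 - 1*9 = 3 - 9 = -6)
j = -11 (j = 3 + ((-2 - 4) - 1)*2 = 3 + (-6 - 1)*2 = 3 - 7*2 = 3 - 14 = -11)
j*y = -11*(-6) = 66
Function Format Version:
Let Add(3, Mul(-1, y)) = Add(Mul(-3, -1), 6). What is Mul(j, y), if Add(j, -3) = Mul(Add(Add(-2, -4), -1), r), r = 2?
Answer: 66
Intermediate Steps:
y = -6 (y = Add(3, Mul(-1, Add(Mul(-3, -1), 6))) = Add(3, Mul(-1, Add(3, 6))) = Add(3, Mul(-1, 9)) = Add(3, -9) = -6)
j = -11 (j = Add(3, Mul(Add(Add(-2, -4), -1), 2)) = Add(3, Mul(Add(-6, -1), 2)) = Add(3, Mul(-7, 2)) = Add(3, -14) = -11)
Mul(j, y) = Mul(-11, -6) = 66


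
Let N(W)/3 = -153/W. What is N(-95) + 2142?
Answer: 203949/95 ≈ 2146.8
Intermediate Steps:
N(W) = -459/W (N(W) = 3*(-153/W) = -459/W)
N(-95) + 2142 = -459/(-95) + 2142 = -459*(-1/95) + 2142 = 459/95 + 2142 = 203949/95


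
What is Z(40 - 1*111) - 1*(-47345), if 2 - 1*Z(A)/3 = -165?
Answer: 47846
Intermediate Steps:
Z(A) = 501 (Z(A) = 6 - 3*(-165) = 6 + 495 = 501)
Z(40 - 1*111) - 1*(-47345) = 501 - 1*(-47345) = 501 + 47345 = 47846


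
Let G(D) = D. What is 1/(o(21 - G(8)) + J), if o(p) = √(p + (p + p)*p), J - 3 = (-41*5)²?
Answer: 42028/1766352433 - 3*√39/1766352433 ≈ 2.3783e-5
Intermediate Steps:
J = 42028 (J = 3 + (-41*5)² = 3 + (-205)² = 3 + 42025 = 42028)
o(p) = √(p + 2*p²) (o(p) = √(p + (2*p)*p) = √(p + 2*p²))
1/(o(21 - G(8)) + J) = 1/(√((21 - 1*8)*(1 + 2*(21 - 1*8))) + 42028) = 1/(√((21 - 8)*(1 + 2*(21 - 8))) + 42028) = 1/(√(13*(1 + 2*13)) + 42028) = 1/(√(13*(1 + 26)) + 42028) = 1/(√(13*27) + 42028) = 1/(√351 + 42028) = 1/(3*√39 + 42028) = 1/(42028 + 3*√39)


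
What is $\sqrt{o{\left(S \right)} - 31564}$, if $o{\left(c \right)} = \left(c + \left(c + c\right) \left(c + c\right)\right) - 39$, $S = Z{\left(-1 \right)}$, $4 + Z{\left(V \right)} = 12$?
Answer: $11 i \sqrt{259} \approx 177.03 i$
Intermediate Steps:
$Z{\left(V \right)} = 8$ ($Z{\left(V \right)} = -4 + 12 = 8$)
$S = 8$
$o{\left(c \right)} = -39 + c + 4 c^{2}$ ($o{\left(c \right)} = \left(c + 2 c 2 c\right) - 39 = \left(c + 4 c^{2}\right) - 39 = -39 + c + 4 c^{2}$)
$\sqrt{o{\left(S \right)} - 31564} = \sqrt{\left(-39 + 8 + 4 \cdot 8^{2}\right) - 31564} = \sqrt{\left(-39 + 8 + 4 \cdot 64\right) - 31564} = \sqrt{\left(-39 + 8 + 256\right) - 31564} = \sqrt{225 - 31564} = \sqrt{-31339} = 11 i \sqrt{259}$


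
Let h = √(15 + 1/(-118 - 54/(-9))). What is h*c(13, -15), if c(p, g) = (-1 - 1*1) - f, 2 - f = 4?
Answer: 0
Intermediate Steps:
f = -2 (f = 2 - 1*4 = 2 - 4 = -2)
c(p, g) = 0 (c(p, g) = (-1 - 1*1) - 1*(-2) = (-1 - 1) + 2 = -2 + 2 = 0)
h = √11753/28 (h = √(15 + 1/(-118 - 54*(-⅑))) = √(15 + 1/(-118 + 6)) = √(15 + 1/(-112)) = √(15 - 1/112) = √(1679/112) = √11753/28 ≈ 3.8718)
h*c(13, -15) = (√11753/28)*0 = 0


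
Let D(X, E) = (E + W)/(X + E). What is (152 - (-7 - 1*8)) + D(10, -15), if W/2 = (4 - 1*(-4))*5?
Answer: 154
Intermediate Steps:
W = 80 (W = 2*((4 - 1*(-4))*5) = 2*((4 + 4)*5) = 2*(8*5) = 2*40 = 80)
D(X, E) = (80 + E)/(E + X) (D(X, E) = (E + 80)/(X + E) = (80 + E)/(E + X))
(152 - (-7 - 1*8)) + D(10, -15) = (152 - (-7 - 1*8)) + (80 - 15)/(-15 + 10) = (152 - (-7 - 8)) + 65/(-5) = (152 - 1*(-15)) - ⅕*65 = (152 + 15) - 13 = 167 - 13 = 154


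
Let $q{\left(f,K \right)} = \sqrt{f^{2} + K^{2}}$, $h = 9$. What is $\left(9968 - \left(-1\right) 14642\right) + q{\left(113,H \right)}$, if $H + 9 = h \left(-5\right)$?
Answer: $24610 + \sqrt{15685} \approx 24735.0$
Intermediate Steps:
$H = -54$ ($H = -9 + 9 \left(-5\right) = -9 - 45 = -54$)
$q{\left(f,K \right)} = \sqrt{K^{2} + f^{2}}$
$\left(9968 - \left(-1\right) 14642\right) + q{\left(113,H \right)} = \left(9968 - \left(-1\right) 14642\right) + \sqrt{\left(-54\right)^{2} + 113^{2}} = \left(9968 - -14642\right) + \sqrt{2916 + 12769} = \left(9968 + 14642\right) + \sqrt{15685} = 24610 + \sqrt{15685}$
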